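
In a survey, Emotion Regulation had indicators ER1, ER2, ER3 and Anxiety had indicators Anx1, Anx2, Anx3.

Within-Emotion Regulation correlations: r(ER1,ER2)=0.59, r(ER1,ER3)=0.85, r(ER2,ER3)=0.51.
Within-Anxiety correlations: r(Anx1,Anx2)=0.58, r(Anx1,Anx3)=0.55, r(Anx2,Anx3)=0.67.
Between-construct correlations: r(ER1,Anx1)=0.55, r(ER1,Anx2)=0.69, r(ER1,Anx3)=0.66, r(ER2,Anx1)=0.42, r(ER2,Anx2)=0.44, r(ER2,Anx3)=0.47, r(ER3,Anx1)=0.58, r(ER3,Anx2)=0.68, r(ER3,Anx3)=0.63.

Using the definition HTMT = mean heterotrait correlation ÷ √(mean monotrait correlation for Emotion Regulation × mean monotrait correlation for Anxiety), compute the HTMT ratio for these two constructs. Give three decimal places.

Between-construct mean = 5.12/9 = 0.5689.
Mean within-ER = 1.95/3 = 0.6500; mean within-Anx = 1.80/3 = 0.6000.
Geometric mean = √(0.6500 × 0.6000) = 0.6245.
HTMT = 0.5689 / 0.6245 = 0.911.

0.911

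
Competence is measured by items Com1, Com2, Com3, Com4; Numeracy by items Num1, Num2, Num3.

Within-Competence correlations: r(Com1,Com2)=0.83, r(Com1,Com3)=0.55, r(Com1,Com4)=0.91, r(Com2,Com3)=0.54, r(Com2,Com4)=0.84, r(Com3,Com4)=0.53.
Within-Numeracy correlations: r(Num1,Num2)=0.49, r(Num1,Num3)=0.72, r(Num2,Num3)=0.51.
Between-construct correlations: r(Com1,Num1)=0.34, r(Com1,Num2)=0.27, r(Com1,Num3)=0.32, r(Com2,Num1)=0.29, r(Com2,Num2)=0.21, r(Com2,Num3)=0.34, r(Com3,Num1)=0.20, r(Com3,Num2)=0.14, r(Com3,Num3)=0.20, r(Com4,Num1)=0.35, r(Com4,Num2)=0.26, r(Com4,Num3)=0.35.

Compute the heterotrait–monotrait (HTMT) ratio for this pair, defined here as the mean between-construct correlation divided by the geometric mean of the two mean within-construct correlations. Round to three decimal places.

0.430

Mean heterotrait r = 3.27/12 = 0.2725.
Mean within-Com = 4.20/6 = 0.7000; mean within-Num = 1.72/3 = 0.5733.
Geometric mean = √(0.7000 × 0.5733) = 0.6335.
HTMT = 0.2725 / 0.6335 = 0.430.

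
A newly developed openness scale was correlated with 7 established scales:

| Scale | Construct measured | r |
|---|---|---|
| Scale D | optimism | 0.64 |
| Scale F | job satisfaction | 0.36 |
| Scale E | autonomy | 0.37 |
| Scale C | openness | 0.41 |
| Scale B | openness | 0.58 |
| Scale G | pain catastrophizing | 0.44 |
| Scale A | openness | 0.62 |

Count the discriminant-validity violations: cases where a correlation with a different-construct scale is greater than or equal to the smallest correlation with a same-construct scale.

Convergent (same construct = openness): Scale C, Scale B, Scale A.
Smallest convergent = 0.41. Discriminant values: 0.64, 0.36, 0.37, 0.44; count ≥ 0.41 → 2.

2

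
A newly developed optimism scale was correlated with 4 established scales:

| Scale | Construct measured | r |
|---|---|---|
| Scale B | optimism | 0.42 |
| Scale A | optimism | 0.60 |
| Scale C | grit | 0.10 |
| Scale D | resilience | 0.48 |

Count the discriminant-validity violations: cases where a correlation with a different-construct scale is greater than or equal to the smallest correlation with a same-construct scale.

Convergent (same construct = optimism): Scale B, Scale A.
Smallest convergent = 0.42. Discriminant values: 0.10, 0.48; count ≥ 0.42 → 1.

1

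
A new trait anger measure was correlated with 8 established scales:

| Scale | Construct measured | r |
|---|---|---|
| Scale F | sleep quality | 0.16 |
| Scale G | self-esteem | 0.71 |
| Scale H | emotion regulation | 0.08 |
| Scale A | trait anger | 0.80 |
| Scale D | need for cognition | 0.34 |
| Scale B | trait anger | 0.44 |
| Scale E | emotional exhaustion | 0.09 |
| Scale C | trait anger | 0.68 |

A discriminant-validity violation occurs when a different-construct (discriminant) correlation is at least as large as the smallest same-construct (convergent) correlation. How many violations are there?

1

Convergent (same construct = trait anger): Scale A, Scale B, Scale C.
Smallest convergent = 0.44. Discriminant values: 0.16, 0.71, 0.08, 0.34, 0.09; count ≥ 0.44 → 1.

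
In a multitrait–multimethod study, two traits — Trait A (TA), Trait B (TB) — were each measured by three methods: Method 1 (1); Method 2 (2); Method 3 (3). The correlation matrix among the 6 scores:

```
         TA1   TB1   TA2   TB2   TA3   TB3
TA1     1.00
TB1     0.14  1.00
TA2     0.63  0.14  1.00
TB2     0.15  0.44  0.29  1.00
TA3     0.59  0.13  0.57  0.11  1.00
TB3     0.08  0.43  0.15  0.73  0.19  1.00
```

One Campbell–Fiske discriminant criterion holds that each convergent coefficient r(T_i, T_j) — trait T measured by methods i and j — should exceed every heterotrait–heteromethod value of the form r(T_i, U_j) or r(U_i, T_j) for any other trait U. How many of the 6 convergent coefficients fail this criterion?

Each convergent coefficient versus the relevant comparison correlations:
TA (methods 1·2): 0.63 vs {0.15, 0.14} → pass.
TA (methods 1·3): 0.59 vs {0.08, 0.13} → pass.
TA (methods 2·3): 0.57 vs {0.15, 0.11} → pass.
TB (methods 1·2): 0.44 vs {0.14, 0.15} → pass.
TB (methods 1·3): 0.43 vs {0.13, 0.08} → pass.
TB (methods 2·3): 0.73 vs {0.11, 0.15} → pass.
0 of 6 fail.

0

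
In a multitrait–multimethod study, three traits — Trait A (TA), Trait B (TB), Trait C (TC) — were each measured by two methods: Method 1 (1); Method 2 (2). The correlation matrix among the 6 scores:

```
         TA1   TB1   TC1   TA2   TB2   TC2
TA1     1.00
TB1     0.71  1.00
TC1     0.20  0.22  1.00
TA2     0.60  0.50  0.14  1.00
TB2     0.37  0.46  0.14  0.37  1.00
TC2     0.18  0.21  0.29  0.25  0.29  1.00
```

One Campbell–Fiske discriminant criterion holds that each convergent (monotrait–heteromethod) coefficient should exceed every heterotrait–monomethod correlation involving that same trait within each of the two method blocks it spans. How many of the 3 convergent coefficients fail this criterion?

3

Convergent coefficients and their comparison sets:
TA (methods 1·2): 0.60 vs {0.71, 0.37, 0.20, 0.25} → fail.
TB (methods 1·2): 0.46 vs {0.71, 0.37, 0.22, 0.29} → fail.
TC (methods 1·2): 0.29 vs {0.20, 0.25, 0.22, 0.29} → fail.
3 of 3 fail.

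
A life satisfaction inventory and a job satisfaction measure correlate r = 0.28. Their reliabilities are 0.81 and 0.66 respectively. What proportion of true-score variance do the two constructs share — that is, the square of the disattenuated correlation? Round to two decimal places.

Disattenuated r = 0.28 / √(0.81 × 0.66) = 0.28 / 0.7312 = 0.3829.
Shared true-score variance = 0.3829² = 0.1466 ≈ 0.15.

0.15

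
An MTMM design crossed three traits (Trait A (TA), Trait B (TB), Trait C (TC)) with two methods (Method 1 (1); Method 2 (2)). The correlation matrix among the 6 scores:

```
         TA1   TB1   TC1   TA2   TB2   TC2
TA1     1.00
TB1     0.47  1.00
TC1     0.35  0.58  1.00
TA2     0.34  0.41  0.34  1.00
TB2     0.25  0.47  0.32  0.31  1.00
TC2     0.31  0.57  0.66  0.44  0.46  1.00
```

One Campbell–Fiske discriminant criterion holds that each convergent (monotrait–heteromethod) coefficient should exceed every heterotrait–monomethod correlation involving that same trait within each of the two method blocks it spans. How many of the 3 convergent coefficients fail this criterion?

Checking each validity diagonal entry against its comparison values:
TA (methods 1·2): 0.34 vs {0.47, 0.31, 0.35, 0.44} → fail.
TB (methods 1·2): 0.47 vs {0.47, 0.31, 0.58, 0.46} → fail.
TC (methods 1·2): 0.66 vs {0.35, 0.44, 0.58, 0.46} → pass.
2 of 3 fail.

2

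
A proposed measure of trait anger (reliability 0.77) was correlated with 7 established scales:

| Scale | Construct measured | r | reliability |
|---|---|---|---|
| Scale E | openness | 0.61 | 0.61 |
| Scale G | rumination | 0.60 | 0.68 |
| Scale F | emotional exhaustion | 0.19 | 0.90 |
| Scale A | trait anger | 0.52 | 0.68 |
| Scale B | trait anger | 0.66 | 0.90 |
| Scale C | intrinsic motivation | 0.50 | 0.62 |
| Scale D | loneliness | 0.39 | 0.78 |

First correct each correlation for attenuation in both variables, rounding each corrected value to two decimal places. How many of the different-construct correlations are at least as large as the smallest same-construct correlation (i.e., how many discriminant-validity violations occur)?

3

Disattenuated r (r / √(r_scale · r_new)):
  Scale E (disc): 0.61 / √(0.61·0.77) = 0.89
  Scale G (disc): 0.60 / √(0.68·0.77) = 0.83
  Scale F (disc): 0.19 / √(0.90·0.77) = 0.23
  Scale A (conv): 0.52 / √(0.68·0.77) = 0.72
  Scale B (conv): 0.66 / √(0.90·0.77) = 0.79
  Scale C (disc): 0.50 / √(0.62·0.77) = 0.72
  Scale D (disc): 0.39 / √(0.78·0.77) = 0.50
Smallest convergent = 0.72. Discriminant values: 0.89, 0.83, 0.23, 0.72, 0.50; count ≥ 0.72 → 3.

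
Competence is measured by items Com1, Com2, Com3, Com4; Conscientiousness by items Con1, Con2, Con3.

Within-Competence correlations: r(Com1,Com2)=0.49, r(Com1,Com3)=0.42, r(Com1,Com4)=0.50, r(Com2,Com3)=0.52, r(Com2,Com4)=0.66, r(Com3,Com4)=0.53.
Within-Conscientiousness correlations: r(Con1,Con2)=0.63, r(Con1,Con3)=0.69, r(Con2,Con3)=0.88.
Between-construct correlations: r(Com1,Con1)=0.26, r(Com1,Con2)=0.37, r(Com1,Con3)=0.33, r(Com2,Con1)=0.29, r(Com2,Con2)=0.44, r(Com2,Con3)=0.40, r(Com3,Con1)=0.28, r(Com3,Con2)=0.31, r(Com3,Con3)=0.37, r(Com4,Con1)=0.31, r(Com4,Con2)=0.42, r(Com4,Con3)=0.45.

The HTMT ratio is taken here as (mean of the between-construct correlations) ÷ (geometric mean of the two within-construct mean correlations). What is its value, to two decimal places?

Mean heterotrait r = 4.23/12 = 0.3525.
Mean within-Com = 3.12/6 = 0.5200; mean within-Con = 2.20/3 = 0.7333.
Geometric mean = √(0.5200 × 0.7333) = 0.6175.
HTMT = 0.3525 / 0.6175 = 0.57.

0.57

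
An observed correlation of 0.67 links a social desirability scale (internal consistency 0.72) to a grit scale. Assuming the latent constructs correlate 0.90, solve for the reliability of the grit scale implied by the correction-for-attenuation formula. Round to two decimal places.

r_true = r_obs / √(r_xx · r_yy) ⇒ 0.90 = 0.67 / √(0.72 · r_yy).
√(0.72 · r_yy) = 0.67 / 0.90 = 0.7444; 0.72 · r_yy = 0.5541; r_yy = 0.5541 / 0.72 ≈ 0.77.

0.77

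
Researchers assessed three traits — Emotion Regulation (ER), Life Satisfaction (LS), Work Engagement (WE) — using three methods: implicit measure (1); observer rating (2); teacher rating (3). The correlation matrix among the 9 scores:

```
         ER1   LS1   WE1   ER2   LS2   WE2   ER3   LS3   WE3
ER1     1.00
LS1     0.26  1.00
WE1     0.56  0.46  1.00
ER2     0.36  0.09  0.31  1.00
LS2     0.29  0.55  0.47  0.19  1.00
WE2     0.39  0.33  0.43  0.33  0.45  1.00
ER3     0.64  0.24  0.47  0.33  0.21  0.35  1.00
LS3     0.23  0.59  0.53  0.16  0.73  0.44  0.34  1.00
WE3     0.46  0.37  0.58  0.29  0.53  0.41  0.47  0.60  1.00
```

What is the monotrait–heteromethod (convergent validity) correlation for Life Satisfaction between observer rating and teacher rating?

Same trait (LS), different methods: r(LS2, LS3) = 0.73.

0.73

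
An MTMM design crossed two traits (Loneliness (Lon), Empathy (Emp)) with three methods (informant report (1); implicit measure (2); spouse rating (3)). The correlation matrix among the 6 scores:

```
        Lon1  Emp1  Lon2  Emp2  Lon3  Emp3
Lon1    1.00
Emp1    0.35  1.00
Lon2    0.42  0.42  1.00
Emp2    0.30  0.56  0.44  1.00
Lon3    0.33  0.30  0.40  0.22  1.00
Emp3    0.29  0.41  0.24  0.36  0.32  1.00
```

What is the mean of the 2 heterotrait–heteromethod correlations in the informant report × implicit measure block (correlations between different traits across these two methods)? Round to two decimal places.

HTHM values (method 1 × method 2): 0.30, 0.42; mean = 0.72/2 = 0.36.

0.36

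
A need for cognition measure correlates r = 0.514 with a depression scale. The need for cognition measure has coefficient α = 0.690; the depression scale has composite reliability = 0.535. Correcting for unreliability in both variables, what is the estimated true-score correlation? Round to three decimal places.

0.846

r_true = r_obs / √(r_xx · r_yy) = 0.514 / √(0.690 × 0.535) = 0.514 / √0.369150 = 0.514 / 0.6076 ≈ 0.846.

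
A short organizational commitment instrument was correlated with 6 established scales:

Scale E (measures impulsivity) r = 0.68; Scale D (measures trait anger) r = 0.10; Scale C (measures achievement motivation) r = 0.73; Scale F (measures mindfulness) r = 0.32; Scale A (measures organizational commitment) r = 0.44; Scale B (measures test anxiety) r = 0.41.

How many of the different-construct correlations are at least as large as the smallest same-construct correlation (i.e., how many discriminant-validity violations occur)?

2

Convergent (same construct = organizational commitment): Scale A.
Smallest convergent = 0.44. Discriminant values: 0.68, 0.10, 0.73, 0.32, 0.41; count ≥ 0.44 → 2.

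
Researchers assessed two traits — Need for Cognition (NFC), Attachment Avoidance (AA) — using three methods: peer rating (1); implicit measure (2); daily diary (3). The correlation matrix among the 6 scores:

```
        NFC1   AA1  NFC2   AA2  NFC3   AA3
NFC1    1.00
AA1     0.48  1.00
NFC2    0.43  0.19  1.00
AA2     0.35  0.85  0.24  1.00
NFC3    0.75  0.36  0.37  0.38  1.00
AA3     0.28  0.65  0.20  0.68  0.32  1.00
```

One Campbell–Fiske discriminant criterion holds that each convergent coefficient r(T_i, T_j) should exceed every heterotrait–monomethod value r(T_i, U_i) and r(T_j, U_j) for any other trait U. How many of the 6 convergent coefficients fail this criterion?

Each convergent coefficient versus the relevant comparison correlations:
NFC (methods 1·2): 0.43 vs {0.48, 0.24} → fail.
NFC (methods 1·3): 0.75 vs {0.48, 0.32} → pass.
NFC (methods 2·3): 0.37 vs {0.24, 0.32} → pass.
AA (methods 1·2): 0.85 vs {0.48, 0.24} → pass.
AA (methods 1·3): 0.65 vs {0.48, 0.32} → pass.
AA (methods 2·3): 0.68 vs {0.24, 0.32} → pass.
1 of 6 fail.

1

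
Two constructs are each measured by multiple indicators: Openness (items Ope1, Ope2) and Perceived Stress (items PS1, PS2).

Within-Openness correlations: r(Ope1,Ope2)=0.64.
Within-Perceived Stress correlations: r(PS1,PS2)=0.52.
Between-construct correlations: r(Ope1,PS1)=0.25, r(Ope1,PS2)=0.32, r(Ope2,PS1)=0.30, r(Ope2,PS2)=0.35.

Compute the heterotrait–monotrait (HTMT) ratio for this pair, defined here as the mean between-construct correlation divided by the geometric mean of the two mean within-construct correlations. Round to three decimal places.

0.529

Mean between = 1.22/4 = 0.3050.
Mean within-Ope = 0.64/1 = 0.6400; mean within-PS = 0.52/1 = 0.5200.
Geometric mean = √(0.6400 × 0.5200) = 0.5769.
HTMT = 0.3050 / 0.5769 = 0.529.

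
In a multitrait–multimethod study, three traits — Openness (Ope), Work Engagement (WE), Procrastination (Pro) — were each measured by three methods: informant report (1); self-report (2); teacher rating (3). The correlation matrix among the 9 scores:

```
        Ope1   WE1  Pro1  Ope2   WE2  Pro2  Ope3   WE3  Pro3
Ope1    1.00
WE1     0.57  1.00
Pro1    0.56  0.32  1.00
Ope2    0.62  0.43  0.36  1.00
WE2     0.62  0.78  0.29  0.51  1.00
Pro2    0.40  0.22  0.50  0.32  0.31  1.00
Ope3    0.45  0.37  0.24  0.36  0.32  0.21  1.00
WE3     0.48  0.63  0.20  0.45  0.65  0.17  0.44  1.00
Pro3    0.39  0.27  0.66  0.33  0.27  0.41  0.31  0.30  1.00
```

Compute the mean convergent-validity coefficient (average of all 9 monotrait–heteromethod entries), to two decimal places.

0.56

Convergent values: 0.62, 0.45, 0.36, 0.78, 0.63, 0.65, 0.50, 0.66, 0.41; mean = 5.06/9 = 0.56.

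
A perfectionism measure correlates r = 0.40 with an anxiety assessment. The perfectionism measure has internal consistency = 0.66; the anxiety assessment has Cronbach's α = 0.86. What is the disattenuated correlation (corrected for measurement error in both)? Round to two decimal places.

0.53

r_true = r_obs / √(r_xx · r_yy) = 0.40 / √(0.66 × 0.86) = 0.40 / √0.5676 = 0.40 / 0.7534 ≈ 0.53.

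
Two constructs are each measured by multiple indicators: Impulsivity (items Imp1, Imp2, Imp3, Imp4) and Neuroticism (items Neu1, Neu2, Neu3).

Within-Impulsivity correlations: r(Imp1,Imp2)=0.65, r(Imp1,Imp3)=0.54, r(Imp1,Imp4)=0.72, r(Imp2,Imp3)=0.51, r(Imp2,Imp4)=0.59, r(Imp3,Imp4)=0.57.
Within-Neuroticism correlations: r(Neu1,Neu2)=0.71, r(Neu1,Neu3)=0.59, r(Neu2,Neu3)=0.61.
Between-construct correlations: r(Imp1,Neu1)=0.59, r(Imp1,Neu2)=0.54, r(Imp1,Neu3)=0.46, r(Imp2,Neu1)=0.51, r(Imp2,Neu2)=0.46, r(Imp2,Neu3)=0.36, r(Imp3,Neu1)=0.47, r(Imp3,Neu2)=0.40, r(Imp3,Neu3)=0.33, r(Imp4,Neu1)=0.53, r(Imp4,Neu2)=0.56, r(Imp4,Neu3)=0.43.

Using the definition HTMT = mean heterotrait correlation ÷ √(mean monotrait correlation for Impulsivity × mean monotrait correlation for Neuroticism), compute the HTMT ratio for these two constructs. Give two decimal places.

0.76

Mean between = 5.64/12 = 0.4700.
Mean within-Imp = 3.58/6 = 0.5967; mean within-Neu = 1.91/3 = 0.6367.
Geometric mean = √(0.5967 × 0.6367) = 0.6164.
HTMT = 0.4700 / 0.6164 = 0.76.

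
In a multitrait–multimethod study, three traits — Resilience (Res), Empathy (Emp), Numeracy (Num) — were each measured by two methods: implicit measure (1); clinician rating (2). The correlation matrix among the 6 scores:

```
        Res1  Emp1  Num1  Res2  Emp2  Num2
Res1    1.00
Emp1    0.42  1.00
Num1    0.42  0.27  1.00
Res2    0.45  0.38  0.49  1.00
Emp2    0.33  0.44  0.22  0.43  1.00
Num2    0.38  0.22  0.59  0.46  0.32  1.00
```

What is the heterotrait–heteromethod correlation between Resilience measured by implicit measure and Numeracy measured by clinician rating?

0.38

Different traits and methods: r(Res1, Num2) = 0.38.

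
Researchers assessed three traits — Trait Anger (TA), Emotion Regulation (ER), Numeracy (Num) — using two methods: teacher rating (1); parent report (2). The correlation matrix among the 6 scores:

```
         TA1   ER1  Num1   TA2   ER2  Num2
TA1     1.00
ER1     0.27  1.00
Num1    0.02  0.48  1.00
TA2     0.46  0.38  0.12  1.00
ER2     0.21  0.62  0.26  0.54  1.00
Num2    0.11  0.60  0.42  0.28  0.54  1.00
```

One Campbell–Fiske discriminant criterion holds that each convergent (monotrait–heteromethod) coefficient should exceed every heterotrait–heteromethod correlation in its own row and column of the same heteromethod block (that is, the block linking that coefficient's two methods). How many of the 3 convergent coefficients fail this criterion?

1

Checking each validity diagonal entry against its comparison values:
TA (methods 1·2): 0.46 vs {0.21, 0.38, 0.11, 0.12} → pass.
ER (methods 1·2): 0.62 vs {0.38, 0.21, 0.60, 0.26} → pass.
Num (methods 1·2): 0.42 vs {0.12, 0.11, 0.26, 0.60} → fail.
1 of 3 fail.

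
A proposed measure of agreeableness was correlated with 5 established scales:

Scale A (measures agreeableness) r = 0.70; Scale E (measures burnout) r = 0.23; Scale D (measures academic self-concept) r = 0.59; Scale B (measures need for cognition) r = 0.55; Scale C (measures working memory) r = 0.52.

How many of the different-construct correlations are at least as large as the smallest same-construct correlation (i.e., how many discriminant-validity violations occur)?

Convergent (same construct = agreeableness): Scale A.
Smallest convergent = 0.70. Discriminant values: 0.23, 0.59, 0.55, 0.52; count ≥ 0.70 → 0.

0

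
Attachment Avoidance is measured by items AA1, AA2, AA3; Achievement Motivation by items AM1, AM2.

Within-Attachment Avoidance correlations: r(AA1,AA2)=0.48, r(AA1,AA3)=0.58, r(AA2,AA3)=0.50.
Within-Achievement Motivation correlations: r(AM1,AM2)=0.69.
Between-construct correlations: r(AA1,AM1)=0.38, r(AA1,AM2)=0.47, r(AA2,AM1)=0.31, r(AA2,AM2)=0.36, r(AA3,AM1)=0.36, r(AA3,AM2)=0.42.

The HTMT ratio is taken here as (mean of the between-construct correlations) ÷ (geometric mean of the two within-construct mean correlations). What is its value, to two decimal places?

0.64

Mean between = 2.30/6 = 0.3833.
Mean within-AA = 1.56/3 = 0.5200; mean within-AM = 0.69/1 = 0.6900.
Geometric mean = √(0.5200 × 0.6900) = 0.5990.
HTMT = 0.3833 / 0.5990 = 0.64.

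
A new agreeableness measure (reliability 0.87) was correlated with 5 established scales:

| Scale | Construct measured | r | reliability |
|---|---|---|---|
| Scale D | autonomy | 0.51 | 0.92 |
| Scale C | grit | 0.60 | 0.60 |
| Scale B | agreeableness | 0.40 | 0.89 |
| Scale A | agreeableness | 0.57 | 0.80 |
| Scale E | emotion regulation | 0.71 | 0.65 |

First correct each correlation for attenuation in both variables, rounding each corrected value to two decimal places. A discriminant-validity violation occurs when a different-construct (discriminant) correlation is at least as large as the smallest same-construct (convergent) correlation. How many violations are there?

3

Disattenuated r (r / √(r_scale · r_new)):
  Scale D (disc): 0.51 / √(0.92·0.87) = 0.57
  Scale C (disc): 0.60 / √(0.60·0.87) = 0.83
  Scale B (conv): 0.40 / √(0.89·0.87) = 0.45
  Scale A (conv): 0.57 / √(0.80·0.87) = 0.68
  Scale E (disc): 0.71 / √(0.65·0.87) = 0.94
Smallest convergent = 0.45. Discriminant values: 0.57, 0.83, 0.94; count ≥ 0.45 → 3.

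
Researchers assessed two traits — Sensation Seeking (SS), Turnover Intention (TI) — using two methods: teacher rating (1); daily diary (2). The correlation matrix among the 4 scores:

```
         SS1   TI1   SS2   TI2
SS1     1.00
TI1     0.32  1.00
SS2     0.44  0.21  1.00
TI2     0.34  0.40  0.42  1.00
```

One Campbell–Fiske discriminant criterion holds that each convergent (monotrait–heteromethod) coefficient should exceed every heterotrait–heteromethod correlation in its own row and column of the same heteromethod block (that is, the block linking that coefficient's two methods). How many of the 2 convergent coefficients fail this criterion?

Convergent coefficients and their comparison sets:
SS (methods 1·2): 0.44 vs {0.34, 0.21} → pass.
TI (methods 1·2): 0.40 vs {0.21, 0.34} → pass.
0 of 2 fail.

0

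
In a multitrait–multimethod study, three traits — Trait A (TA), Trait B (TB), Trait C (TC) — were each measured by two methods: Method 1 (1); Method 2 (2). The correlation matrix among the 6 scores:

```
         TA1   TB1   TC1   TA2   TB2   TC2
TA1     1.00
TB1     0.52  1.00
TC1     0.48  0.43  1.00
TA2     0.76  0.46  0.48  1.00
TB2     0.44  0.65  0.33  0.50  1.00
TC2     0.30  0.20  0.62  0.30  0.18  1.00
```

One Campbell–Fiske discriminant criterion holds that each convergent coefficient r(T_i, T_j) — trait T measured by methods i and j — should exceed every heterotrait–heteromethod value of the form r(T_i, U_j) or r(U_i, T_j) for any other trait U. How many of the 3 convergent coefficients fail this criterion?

0

Each convergent coefficient versus the relevant comparison correlations:
TA (methods 1·2): 0.76 vs {0.44, 0.46, 0.30, 0.48} → pass.
TB (methods 1·2): 0.65 vs {0.46, 0.44, 0.20, 0.33} → pass.
TC (methods 1·2): 0.62 vs {0.48, 0.30, 0.33, 0.20} → pass.
0 of 3 fail.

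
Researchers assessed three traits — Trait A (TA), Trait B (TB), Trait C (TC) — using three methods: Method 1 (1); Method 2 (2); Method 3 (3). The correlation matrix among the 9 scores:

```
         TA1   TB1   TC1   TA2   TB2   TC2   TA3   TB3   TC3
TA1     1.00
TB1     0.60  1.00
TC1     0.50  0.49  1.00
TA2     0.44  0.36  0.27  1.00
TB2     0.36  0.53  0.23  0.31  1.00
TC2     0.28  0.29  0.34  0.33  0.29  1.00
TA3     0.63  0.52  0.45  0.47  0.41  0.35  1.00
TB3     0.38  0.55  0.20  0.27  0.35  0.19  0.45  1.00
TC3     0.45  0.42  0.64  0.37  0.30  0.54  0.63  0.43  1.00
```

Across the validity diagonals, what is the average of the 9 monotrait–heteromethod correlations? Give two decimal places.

0.50

Convergent values: 0.44, 0.63, 0.47, 0.53, 0.55, 0.35, 0.34, 0.64, 0.54; mean = 4.49/9 = 0.50.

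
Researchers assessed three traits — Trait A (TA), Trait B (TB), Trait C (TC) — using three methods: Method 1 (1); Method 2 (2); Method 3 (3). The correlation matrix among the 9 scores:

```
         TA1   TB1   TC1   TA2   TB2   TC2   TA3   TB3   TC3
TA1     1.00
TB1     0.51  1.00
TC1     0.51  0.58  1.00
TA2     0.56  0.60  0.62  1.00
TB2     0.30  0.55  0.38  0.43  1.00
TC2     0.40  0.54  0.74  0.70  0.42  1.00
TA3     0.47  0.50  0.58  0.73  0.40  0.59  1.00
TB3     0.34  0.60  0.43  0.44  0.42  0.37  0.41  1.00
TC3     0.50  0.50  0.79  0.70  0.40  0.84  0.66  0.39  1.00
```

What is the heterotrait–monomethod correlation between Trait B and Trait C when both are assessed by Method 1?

0.58

Different traits, same method: r(TB1, TC1) = 0.58.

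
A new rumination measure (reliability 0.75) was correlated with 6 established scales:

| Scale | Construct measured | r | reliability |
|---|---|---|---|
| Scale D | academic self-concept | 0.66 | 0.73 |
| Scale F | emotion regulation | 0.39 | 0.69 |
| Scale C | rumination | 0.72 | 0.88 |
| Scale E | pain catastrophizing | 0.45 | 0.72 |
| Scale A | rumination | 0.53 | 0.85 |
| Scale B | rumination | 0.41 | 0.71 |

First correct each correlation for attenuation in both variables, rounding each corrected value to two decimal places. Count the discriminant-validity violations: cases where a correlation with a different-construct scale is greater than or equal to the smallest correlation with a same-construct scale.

2

Disattenuated r (r / √(r_scale · r_new)):
  Scale D (disc): 0.66 / √(0.73·0.75) = 0.89
  Scale F (disc): 0.39 / √(0.69·0.75) = 0.54
  Scale C (conv): 0.72 / √(0.88·0.75) = 0.89
  Scale E (disc): 0.45 / √(0.72·0.75) = 0.61
  Scale A (conv): 0.53 / √(0.85·0.75) = 0.66
  Scale B (conv): 0.41 / √(0.71·0.75) = 0.56
Smallest convergent = 0.56. Discriminant values: 0.89, 0.54, 0.61; count ≥ 0.56 → 2.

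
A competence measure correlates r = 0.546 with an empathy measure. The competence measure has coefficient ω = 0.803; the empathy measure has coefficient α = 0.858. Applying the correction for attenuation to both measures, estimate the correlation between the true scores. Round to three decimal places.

0.658

r_true = r_obs / √(r_xx · r_yy) = 0.546 / √(0.803 × 0.858) = 0.546 / √0.688974 = 0.546 / 0.8300 ≈ 0.658.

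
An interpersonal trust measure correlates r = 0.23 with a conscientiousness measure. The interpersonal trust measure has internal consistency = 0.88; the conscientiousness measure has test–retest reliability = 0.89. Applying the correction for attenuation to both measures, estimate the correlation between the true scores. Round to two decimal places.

0.26

r_true = r_obs / √(r_xx · r_yy) = 0.23 / √(0.88 × 0.89) = 0.23 / √0.7832 = 0.23 / 0.8850 ≈ 0.26.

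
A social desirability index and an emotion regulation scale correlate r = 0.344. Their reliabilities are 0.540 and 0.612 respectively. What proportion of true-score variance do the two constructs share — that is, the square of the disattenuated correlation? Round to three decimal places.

0.358

Disattenuated r = 0.344 / √(0.540 × 0.612) = 0.344 / 0.5749 = 0.5984.
Shared true-score variance = 0.5984² = 0.3581 ≈ 0.358.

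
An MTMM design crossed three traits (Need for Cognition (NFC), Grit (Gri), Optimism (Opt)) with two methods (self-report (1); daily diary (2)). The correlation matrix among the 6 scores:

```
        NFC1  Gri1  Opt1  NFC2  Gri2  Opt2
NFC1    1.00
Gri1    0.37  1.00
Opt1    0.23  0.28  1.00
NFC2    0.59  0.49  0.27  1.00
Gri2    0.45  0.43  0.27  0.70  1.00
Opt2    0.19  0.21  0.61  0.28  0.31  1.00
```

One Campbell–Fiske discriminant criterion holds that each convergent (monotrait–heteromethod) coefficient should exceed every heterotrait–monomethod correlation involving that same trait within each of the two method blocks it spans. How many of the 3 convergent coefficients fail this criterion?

2

Checking each validity diagonal entry against its comparison values:
NFC (methods 1·2): 0.59 vs {0.37, 0.70, 0.23, 0.28} → fail.
Gri (methods 1·2): 0.43 vs {0.37, 0.70, 0.28, 0.31} → fail.
Opt (methods 1·2): 0.61 vs {0.23, 0.28, 0.28, 0.31} → pass.
2 of 3 fail.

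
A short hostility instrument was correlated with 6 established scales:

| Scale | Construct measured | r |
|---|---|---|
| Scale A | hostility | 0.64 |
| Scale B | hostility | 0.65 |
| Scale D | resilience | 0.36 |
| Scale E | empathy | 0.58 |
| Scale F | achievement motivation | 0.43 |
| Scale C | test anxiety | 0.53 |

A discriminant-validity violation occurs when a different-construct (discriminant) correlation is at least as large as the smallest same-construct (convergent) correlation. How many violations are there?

0

Convergent (same construct = hostility): Scale A, Scale B.
Smallest convergent = 0.64. Discriminant values: 0.36, 0.58, 0.43, 0.53; count ≥ 0.64 → 0.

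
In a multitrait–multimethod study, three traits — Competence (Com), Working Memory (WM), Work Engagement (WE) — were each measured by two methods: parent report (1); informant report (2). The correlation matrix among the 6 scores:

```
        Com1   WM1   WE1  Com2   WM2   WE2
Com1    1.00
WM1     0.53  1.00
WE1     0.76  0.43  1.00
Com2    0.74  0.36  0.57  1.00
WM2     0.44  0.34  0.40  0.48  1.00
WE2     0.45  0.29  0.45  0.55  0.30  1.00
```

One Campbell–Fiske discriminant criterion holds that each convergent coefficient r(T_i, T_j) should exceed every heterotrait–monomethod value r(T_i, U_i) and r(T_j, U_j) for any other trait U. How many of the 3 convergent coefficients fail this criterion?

3

Convergent coefficients and their comparison sets:
Com (methods 1·2): 0.74 vs {0.53, 0.48, 0.76, 0.55} → fail.
WM (methods 1·2): 0.34 vs {0.53, 0.48, 0.43, 0.30} → fail.
WE (methods 1·2): 0.45 vs {0.76, 0.55, 0.43, 0.30} → fail.
3 of 3 fail.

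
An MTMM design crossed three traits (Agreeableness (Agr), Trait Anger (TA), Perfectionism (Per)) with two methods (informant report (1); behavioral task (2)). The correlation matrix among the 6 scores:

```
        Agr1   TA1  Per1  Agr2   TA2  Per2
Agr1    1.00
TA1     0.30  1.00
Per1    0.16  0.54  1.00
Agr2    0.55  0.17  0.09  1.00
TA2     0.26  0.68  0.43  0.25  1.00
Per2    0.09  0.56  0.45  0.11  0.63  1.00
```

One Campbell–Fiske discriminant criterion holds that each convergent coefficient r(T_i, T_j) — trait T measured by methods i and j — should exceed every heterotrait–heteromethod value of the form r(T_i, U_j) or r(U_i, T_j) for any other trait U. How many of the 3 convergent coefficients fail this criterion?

1

Checking each validity diagonal entry against its comparison values:
Agr (methods 1·2): 0.55 vs {0.26, 0.17, 0.09, 0.09} → pass.
TA (methods 1·2): 0.68 vs {0.17, 0.26, 0.56, 0.43} → pass.
Per (methods 1·2): 0.45 vs {0.09, 0.09, 0.43, 0.56} → fail.
1 of 3 fail.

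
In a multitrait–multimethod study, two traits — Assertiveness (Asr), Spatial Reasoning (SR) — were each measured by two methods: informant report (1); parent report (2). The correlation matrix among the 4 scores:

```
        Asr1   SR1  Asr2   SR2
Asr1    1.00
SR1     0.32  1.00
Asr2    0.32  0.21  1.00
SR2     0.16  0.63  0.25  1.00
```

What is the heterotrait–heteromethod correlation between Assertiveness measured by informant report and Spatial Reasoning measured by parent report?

0.16

Different traits and methods: r(Asr1, SR2) = 0.16.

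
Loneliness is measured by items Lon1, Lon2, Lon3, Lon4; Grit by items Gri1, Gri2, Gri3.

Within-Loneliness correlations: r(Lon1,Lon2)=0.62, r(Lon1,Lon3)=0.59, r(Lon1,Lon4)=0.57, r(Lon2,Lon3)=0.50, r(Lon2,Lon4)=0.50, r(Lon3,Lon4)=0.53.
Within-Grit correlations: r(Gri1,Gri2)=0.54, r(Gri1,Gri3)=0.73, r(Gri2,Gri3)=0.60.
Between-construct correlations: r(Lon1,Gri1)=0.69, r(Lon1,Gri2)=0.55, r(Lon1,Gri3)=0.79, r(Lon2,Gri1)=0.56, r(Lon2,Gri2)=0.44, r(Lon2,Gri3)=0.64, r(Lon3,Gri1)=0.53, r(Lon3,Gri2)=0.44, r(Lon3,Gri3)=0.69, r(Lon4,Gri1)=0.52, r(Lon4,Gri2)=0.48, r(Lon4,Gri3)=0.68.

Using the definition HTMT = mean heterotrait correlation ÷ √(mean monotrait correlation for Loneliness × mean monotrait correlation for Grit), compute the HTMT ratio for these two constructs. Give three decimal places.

Mean between = 7.01/12 = 0.5842.
Mean within-Lon = 3.31/6 = 0.5517; mean within-Gri = 1.87/3 = 0.6233.
Geometric mean = √(0.5517 × 0.6233) = 0.5864.
HTMT = 0.5842 / 0.5864 = 0.996.

0.996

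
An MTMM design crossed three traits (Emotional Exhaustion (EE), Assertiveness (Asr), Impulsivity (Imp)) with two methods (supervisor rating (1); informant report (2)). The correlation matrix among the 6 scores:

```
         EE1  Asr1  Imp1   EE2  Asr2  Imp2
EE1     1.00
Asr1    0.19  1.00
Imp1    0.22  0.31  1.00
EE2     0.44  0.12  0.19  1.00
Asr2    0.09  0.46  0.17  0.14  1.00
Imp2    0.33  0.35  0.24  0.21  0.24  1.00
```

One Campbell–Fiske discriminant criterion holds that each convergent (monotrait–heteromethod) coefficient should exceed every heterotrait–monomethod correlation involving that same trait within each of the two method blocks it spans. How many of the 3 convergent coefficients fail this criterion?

1

Convergent coefficients and their comparison sets:
EE (methods 1·2): 0.44 vs {0.19, 0.14, 0.22, 0.21} → pass.
Asr (methods 1·2): 0.46 vs {0.19, 0.14, 0.31, 0.24} → pass.
Imp (methods 1·2): 0.24 vs {0.22, 0.21, 0.31, 0.24} → fail.
1 of 3 fail.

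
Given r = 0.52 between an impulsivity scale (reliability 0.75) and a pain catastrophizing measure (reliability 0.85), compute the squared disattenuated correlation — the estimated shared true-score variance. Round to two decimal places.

0.42

Disattenuated r = 0.52 / √(0.75 × 0.85) = 0.52 / 0.7984 = 0.6513.
Shared true-score variance = 0.6513² = 0.4242 ≈ 0.42.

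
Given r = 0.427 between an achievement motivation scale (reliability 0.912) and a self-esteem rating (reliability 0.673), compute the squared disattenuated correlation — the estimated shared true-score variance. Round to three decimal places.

Disattenuated r = 0.427 / √(0.912 × 0.673) = 0.427 / 0.7834 = 0.5451.
Shared true-score variance = 0.5451² = 0.2971 ≈ 0.297.

0.297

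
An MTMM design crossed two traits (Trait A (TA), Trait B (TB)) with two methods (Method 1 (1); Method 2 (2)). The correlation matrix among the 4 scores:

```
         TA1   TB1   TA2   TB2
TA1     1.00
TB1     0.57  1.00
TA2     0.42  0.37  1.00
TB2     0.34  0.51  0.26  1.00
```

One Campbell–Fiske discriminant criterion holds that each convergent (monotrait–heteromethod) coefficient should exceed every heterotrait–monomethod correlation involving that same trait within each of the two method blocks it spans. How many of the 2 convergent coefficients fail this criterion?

Each convergent coefficient versus the relevant comparison correlations:
TA (methods 1·2): 0.42 vs {0.57, 0.26} → fail.
TB (methods 1·2): 0.51 vs {0.57, 0.26} → fail.
2 of 2 fail.

2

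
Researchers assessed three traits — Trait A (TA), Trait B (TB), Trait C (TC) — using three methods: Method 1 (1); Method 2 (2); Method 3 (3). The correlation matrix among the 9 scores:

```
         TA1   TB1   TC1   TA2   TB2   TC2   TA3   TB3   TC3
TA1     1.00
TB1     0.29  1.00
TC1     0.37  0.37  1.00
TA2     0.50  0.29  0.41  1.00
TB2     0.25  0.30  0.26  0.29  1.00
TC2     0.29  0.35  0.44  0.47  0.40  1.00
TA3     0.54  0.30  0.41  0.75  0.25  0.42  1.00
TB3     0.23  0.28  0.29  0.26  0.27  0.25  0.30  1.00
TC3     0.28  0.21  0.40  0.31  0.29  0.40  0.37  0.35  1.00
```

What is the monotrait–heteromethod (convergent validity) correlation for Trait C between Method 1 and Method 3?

0.40

Same trait (TC), different methods: r(TC1, TC3) = 0.40.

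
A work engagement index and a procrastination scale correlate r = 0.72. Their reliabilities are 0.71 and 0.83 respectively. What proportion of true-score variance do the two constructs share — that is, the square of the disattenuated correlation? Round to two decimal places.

0.88

Disattenuated r = 0.72 / √(0.71 × 0.83) = 0.72 / 0.7677 = 0.9379.
Shared true-score variance = 0.9379² = 0.8797 ≈ 0.88.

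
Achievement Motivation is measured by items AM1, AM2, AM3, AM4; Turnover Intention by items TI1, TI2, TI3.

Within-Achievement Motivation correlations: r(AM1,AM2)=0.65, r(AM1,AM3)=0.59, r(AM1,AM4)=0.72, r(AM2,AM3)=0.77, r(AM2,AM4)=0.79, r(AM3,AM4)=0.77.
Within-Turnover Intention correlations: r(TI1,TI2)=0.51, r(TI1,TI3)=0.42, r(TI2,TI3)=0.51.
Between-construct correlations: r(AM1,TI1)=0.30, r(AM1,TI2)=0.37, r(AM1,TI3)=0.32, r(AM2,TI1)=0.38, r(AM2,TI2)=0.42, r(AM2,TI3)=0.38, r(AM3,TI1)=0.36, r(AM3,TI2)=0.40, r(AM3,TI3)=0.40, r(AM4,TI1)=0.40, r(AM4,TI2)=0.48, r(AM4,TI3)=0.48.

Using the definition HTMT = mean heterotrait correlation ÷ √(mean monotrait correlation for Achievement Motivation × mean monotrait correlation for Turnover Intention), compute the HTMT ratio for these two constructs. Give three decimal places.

Between-construct mean = 4.69/12 = 0.3908.
Mean within-AM = 4.29/6 = 0.7150; mean within-TI = 1.44/3 = 0.4800.
Geometric mean = √(0.7150 × 0.4800) = 0.5858.
HTMT = 0.3908 / 0.5858 = 0.667.

0.667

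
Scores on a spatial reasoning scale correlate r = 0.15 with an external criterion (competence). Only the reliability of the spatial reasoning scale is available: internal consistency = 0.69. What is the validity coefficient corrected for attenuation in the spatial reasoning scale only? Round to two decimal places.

0.18

Single correction: r_c = r_obs / √r_xx = 0.15 / √0.69 = 0.15 / 0.8307 ≈ 0.18.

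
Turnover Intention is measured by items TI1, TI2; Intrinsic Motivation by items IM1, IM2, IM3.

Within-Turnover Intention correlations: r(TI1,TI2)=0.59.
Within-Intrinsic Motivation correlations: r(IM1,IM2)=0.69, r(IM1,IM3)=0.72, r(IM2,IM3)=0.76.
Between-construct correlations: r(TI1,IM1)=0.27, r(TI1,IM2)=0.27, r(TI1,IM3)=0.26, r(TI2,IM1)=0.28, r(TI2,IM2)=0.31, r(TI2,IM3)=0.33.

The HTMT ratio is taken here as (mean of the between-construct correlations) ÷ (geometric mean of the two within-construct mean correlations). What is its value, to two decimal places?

Mean heterotrait r = 1.72/6 = 0.2867.
Mean within-TI = 0.59/1 = 0.5900; mean within-IM = 2.17/3 = 0.7233.
Geometric mean = √(0.5900 × 0.7233) = 0.6533.
HTMT = 0.2867 / 0.6533 = 0.44.

0.44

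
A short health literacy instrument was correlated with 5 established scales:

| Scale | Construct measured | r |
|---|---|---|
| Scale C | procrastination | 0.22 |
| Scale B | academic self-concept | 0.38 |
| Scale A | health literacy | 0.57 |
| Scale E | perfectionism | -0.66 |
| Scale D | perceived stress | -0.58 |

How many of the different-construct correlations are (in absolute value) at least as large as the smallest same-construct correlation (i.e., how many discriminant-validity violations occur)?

2

Convergent (same construct = health literacy): Scale A.
Smallest convergent = 0.57. Discriminant |r|: 0.22, 0.38, 0.66, 0.58; count ≥ 0.57 → 2.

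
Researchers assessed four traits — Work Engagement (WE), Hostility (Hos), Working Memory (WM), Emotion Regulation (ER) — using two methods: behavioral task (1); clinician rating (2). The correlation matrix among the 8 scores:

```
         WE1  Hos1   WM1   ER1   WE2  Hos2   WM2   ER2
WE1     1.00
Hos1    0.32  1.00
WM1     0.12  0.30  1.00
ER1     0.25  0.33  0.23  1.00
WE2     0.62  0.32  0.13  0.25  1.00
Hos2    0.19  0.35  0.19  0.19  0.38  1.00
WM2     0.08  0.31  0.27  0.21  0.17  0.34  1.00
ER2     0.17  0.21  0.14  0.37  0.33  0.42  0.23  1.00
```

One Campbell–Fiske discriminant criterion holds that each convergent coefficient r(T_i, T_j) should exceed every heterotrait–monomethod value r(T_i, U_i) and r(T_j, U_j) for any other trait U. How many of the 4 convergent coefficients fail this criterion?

3

Checking each validity diagonal entry against its comparison values:
WE (methods 1·2): 0.62 vs {0.32, 0.38, 0.12, 0.17, 0.25, 0.33} → pass.
Hos (methods 1·2): 0.35 vs {0.32, 0.38, 0.30, 0.34, 0.33, 0.42} → fail.
WM (methods 1·2): 0.27 vs {0.12, 0.17, 0.30, 0.34, 0.23, 0.23} → fail.
ER (methods 1·2): 0.37 vs {0.25, 0.33, 0.33, 0.42, 0.23, 0.23} → fail.
3 of 4 fail.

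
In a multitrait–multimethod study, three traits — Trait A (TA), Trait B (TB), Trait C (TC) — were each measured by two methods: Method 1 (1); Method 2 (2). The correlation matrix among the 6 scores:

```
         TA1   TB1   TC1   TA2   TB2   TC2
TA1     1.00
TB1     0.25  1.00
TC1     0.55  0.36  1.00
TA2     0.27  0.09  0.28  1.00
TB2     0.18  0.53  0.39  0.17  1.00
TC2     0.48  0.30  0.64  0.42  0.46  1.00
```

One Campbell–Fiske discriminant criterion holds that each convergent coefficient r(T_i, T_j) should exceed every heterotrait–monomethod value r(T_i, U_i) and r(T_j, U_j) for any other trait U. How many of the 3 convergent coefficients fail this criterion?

Checking each validity diagonal entry against its comparison values:
TA (methods 1·2): 0.27 vs {0.25, 0.17, 0.55, 0.42} → fail.
TB (methods 1·2): 0.53 vs {0.25, 0.17, 0.36, 0.46} → pass.
TC (methods 1·2): 0.64 vs {0.55, 0.42, 0.36, 0.46} → pass.
1 of 3 fail.

1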